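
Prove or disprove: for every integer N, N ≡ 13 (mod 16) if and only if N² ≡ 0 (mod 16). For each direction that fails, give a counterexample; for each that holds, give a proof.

Forward direction. This fails: take N = 13. Then 13 ≡ 13 (mod 16), but 13² = 169 ≡ 9 (mod 16), not 0.

Converse. This fails: take N = 0. Then 0² = 0 ≡ 0 (mod 16), yet 0 ≡ 0 (mod 16), not 13.

(⇒) fails and (⇐) fails.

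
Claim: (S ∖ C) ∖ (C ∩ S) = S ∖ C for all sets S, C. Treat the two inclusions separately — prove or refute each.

(⊆) Let x ∈ (S ∖ C) ∖ (C ∩ S). Then x ∈ S and x ∉ C, from which x ∈ S ∖ C.

(⊇) Let x ∈ S ∖ C. Then x ∈ S and x ∉ C, from which x ∈ (S ∖ C) ∖ (C ∩ S).

Both inclusions hold.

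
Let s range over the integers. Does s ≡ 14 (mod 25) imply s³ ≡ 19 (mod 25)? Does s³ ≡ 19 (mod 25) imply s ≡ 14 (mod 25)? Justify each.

Both directions hold.

(⟹) Suppose s ≡ 14 (mod 25). Write s = 25j + 14. Then (25j + 14)³ = 15625j³ + 26250j² + 14700j + 2744 = 25(625j³ + 1050j² + 588j + 109) + 19, so s³ ≡ 19 (mod 25).

(⟸) Conversely, suppose s³ ≡ 19 (mod 25). The only residue r in {0, …, 24} with r³ ≡ 19 (mod 25) is r = 14, so s ≡ 14 (mod 25).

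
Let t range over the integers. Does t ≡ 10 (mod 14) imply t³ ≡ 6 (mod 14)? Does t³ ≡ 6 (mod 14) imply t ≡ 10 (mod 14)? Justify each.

(←) This fails: take t = 6. Then 6³ = 216 ≡ 6 (mod 14), yet 6 ≡ 6 (mod 14), not 10.

(→) Suppose t ≡ 10 (mod 14). Write t = 14j + 10. Then (14j + 10)³ = 2744j³ + 5880j² + 4200j + 1000 = 14(196j³ + 420j² + 300j + 71) + 6, so t³ ≡ 6 (mod 14).

(⇒) holds; (⇐) fails.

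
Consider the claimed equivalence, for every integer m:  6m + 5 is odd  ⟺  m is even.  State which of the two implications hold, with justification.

Only the reverse direction holds.

(⇒) This fails: take m = 5. Then 6m + 5 = 35, which is odd, yet m = 5 is odd, not even.

(⇐) Suppose m is even. Since 6 is even, 6m is even for every m, so 6m + 5 has the same parity as 5, which is odd. Hence 6m + 5 is odd.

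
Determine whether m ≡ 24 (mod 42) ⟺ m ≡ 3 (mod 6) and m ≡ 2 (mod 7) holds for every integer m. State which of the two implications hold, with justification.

Neither direction holds.

(⟹) This fails: m = 24 gives 24 ≡ 24 (mod 42) but 24 ≡ 0 (mod 6), so the conjunction on the right does not hold.

(⟸) This fails: m = 9 satisfies both congruences on the right (9 ≡ 3 mod 6 and 9 ≡ 2 mod 7) yet 9 ≡ 9 (mod 42), not 24.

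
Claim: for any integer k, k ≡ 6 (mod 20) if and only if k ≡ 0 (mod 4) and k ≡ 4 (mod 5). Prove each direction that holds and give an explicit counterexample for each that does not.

Forward direction. This fails: k = 6 gives 6 ≡ 6 (mod 20) but 6 ≡ 2 (mod 4), so the conjunction on the right does not hold.

Converse. This fails: k = 4 satisfies both congruences on the right (4 ≡ 0 mod 4 and 4 ≡ 4 mod 5) yet 4 ≡ 4 (mod 20), not 6.

Neither direction holds.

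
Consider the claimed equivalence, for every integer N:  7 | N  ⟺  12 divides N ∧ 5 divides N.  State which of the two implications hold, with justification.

(⟹) This fails: take N = 7. Certainly 7 ∣ 7, but 12 ∤ 7.

(⟸) This fails: take N = 60. Both 12 ∣ 60 and 5 ∣ 60, yet 60 is not a multiple of 7 (since 60 = 8·7 + 4), so 7 ∤ 60.

Neither direction holds.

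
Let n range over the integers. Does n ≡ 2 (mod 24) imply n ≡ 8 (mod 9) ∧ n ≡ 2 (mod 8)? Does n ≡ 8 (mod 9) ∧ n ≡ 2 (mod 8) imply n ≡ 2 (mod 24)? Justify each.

(⟸) If n ≡ 8 (mod 9) and n ≡ 2 (mod 8), then by the Chinese remainder theorem n ≡ 26 (mod 72). Since 26 ≡ 2 (mod 24) and 24 ∣ 72, we get n ≡ 2 (mod 24).

(⟹) This fails: n = 2 gives 2 ≡ 2 (mod 24) but 2 ≡ 2 (mod 9), so the conjunction on the right does not hold.

The forward direction fails; the converse holds.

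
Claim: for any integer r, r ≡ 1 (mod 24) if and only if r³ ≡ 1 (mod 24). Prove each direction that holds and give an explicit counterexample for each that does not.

(⇒) Suppose r ≡ 1 (mod 24). Write r = 24j + 1. Then (24j + 1)³ = 13824j³ + 1728j² + 72j + 1 = 24(576j³ + 72j² + 3j) + 1, so r³ ≡ 1 (mod 24).

(⇐) Conversely, suppose r³ ≡ 1 (mod 24). The only residue r in {0, …, 23} with r³ ≡ 1 (mod 24) is r = 1, so r ≡ 1 (mod 24).

Both directions hold.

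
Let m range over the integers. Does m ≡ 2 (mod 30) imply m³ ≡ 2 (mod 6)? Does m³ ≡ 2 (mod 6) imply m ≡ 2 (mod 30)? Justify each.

The forward direction holds; the converse fails.

Forward direction. Suppose m ≡ 2 (mod 30). Then m³ ≡ 2³ = 8 (mod 30), and since 6 ∣ 30, also m³ ≡ 2 (mod 6).

Converse. This fails: take m = 8. Then 8³ = 512 ≡ 2 (mod 6), yet 8 ≡ 8 (mod 30), not 2.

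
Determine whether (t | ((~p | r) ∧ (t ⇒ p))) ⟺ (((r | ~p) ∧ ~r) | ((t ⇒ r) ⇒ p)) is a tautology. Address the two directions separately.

Neither direction holds.

(⇒) This fails. Under p = F, t = F, r = T, the left side is true but the right side is false.

(⇐) This fails. Under p = T, t = F, r = F, the left side is false but the right side is true.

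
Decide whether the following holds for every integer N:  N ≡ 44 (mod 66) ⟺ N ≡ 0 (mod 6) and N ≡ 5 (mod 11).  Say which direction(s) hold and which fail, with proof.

Neither implication holds.

(→) This fails: N = 44 gives 44 ≡ 44 (mod 66) but 44 ≡ 2 (mod 6), so the conjunction on the right does not hold.

(←) This fails: N = 60 satisfies both congruences on the right (60 ≡ 0 mod 6 and 60 ≡ 5 mod 11) yet 60 ≡ 60 (mod 66), not 44.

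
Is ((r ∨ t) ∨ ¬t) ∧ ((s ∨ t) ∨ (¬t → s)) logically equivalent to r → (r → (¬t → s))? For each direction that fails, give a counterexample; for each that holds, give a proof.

Only the forward implication holds.

(⇐) This fails. Under s = F, t = F, r = F, the left side is false but the right side is true.

(⇒) Assume the antecedent. If s is true, r → (r → (¬t → s)) reduces to true regardless of the other variables. If s is false, the antecedent forces (s = F, t = T, r = F) or (s = F, t = T, r = T), and r → (r → (¬t → s)) holds there. Either way r → (r → (¬t → s)) holds.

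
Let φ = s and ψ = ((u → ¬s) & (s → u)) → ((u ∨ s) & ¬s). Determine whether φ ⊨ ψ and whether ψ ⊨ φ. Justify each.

Converse. This fails. Under s = F, u = T, the left side is false but the right side is true.

Forward direction. Assume the antecedent. If s is true, the consequent reduces to true regardless of the other variables. If s is false, the antecedent cannot hold. Either way the consequent holds.

Only the forward direction holds.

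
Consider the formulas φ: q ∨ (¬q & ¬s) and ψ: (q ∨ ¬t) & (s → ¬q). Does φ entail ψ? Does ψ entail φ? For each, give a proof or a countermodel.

Both directions fail.

(⟹) This fails. Under s = F, t = T, q = F, the left side is true but the right side is false.

(⟸) This fails. Under s = T, t = F, q = F, the left side is false but the right side is true.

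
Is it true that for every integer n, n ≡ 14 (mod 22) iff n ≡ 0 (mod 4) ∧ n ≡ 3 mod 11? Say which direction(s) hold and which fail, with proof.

Only the reverse direction holds.

(⇒) This fails: n = 14 gives 14 ≡ 14 (mod 22) but 14 ≡ 2 (mod 4), so the conjunction on the right does not hold.

(⇐) Conversely, if n ≡ 0 (mod 4) and n ≡ 3 (mod 11), then by the Chinese remainder theorem n ≡ 36 (mod 44). Since 36 ≡ 14 (mod 22) and 22 ∣ 44, we get n ≡ 14 (mod 22).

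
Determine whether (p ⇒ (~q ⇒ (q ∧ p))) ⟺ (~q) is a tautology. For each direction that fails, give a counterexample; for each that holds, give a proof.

Both directions fail.

(⇒) This fails. Under p = F, q = T, the left side is true but the right side is false.

(⇐) This fails. Under p = T, q = F, the left side is false but the right side is true.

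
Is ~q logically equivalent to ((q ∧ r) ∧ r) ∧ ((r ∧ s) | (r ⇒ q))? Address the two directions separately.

Neither implication holds.

(⇒) This fails. Under r = F, q = F, s = F, the left side is true but the right side is false.

(⇐) This fails. Under r = T, q = T, s = F, the left side is false but the right side is true.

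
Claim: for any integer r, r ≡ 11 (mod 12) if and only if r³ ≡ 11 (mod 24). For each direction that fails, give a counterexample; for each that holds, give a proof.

The forward direction fails; the converse holds.

(→) This fails: take r = 23. Then 23 ≡ 11 (mod 12), but 23³ = 12167 ≡ 23 (mod 24), not 11.

(←) Conversely, the residues r modulo 24 with r³ ≡ 11 (mod 24) are exactly {11}, and each is ≡ 11 (mod 12).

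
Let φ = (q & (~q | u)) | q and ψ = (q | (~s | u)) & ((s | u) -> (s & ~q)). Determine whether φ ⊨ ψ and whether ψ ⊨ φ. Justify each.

[⇒] This fails. Under u = T, q = T, s = F, the left side is true but the right side is false.

[⇐] This fails. Under u = F, q = F, s = F, the left side is false but the right side is true.

Both directions fail.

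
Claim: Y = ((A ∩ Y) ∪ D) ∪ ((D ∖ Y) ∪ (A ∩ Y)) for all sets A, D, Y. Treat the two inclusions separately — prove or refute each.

Neither inclusion holds.

(⊆) This inclusion fails. Take A = ∅, D = ∅, Y = {1}; then 1 ∈ Y but 1 ∉ ((A ∩ Y) ∪ D) ∪ ((D ∖ Y) ∪ (A ∩ Y)).

(⊇) This inclusion fails. Take A = ∅, D = {1}, Y = ∅; then 1 ∈ ((A ∩ Y) ∪ D) ∪ ((D ∖ Y) ∪ (A ∩ Y)) but 1 ∉ Y.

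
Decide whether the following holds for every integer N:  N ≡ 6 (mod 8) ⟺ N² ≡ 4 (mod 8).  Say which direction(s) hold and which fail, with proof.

(→) Suppose N ≡ 6 (mod 8). Write N = 8j + 6. Then (8j + 6)² = 64j² + 96j + 36 = 8(8j² + 12j + 4) + 4, so N² ≡ 4 (mod 8).

(←) This fails: take N = 2. Then 2² = 4 ≡ 4 (mod 8), yet 2 ≡ 2 (mod 8), not 6.

The forward direction holds; the converse fails.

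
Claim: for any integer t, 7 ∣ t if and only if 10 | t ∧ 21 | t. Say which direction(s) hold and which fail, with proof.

Only the converse holds.

[⇐] Suppose 10 ∣ t and 21 ∣ t. Any common multiple of 10 and 21 is a multiple of their lcm; here gcd(10, 21) = 1, so lcm(10, 21) = 10·21 = 210, so 210 ∣ t. Since 7 ∣ 210, it follows that 7 ∣ t.

[⇒] This fails: take t = 7. Certainly 7 ∣ 7, but 10 ∤ 7.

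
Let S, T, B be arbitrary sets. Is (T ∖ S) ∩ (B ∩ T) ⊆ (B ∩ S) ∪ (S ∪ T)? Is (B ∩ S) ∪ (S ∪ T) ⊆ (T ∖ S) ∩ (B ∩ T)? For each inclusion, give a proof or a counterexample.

(⊆) Let x ∈ (T ∖ S) ∩ (B ∩ T). Then x ∈ T ∩ B and x ∉ S, from which x ∈ (B ∩ S) ∪ (S ∪ T).

(⊇) This inclusion fails. Take S = {1}, T = ∅, B = ∅; then 1 ∈ (B ∩ S) ∪ (S ∪ T) but 1 ∉ (T ∖ S) ∩ (B ∩ T).

(⊆) holds; (⊇) fails.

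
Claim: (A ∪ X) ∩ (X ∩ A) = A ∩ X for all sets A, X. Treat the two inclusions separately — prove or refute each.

Forward inclusion. Let x ∈ (A ∪ X) ∩ (X ∩ A). Then x ∈ A ∩ X, from which x ∈ A ∩ X.

Reverse inclusion. Let x ∈ A ∩ X. Then x ∈ A ∩ X, from which x ∈ (A ∪ X) ∩ (X ∩ A).

Both inclusions hold; the sets are equal.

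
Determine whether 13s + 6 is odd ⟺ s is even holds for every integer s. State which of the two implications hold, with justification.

Forward direction. This fails: s = 3 gives 13s + 6 = 45, which is odd, but 3 is odd, not even.

Converse. This also fails: s = 6 is even, but 13s + 6 = 84 is even, not odd.

Both directions fail.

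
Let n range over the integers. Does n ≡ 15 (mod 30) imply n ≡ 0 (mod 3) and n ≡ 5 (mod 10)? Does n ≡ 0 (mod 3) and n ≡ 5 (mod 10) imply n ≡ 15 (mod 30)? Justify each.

Forward direction. Suppose n ≡ 15 (mod 30); write n = 30j + 15. Since 3 ∣ 30, reducing mod 3 gives n ≡ 15 ≡ 0 (mod 3); since 10 ∣ 30, reducing mod 10 gives n ≡ 15 ≡ 5 (mod 10).

Converse. If n ≡ 0 (mod 3) and n ≡ 5 (mod 10), then by the Chinese remainder theorem n ≡ 15 (mod 30). This is exactly n ≡ 15 (mod 30).

The biconditional holds.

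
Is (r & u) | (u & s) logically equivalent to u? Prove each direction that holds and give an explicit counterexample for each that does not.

Only the forward implication holds.

Forward direction. Assume the antecedent. If s is true, the antecedent forces (s = T, r = F, u = T) or (s = T, r = T, u = T), and u holds there. If s is false, the antecedent forces (s = F, r = T, u = T), and u holds there. Either way u holds.

Converse. This fails. Under s = F, r = F, u = T, the left side is false but the right side is true.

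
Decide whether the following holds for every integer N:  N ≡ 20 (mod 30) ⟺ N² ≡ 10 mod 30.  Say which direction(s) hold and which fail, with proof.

Converse. This fails: take N = 10. Then 10² = 100 ≡ 10 (mod 30), yet 10 ≡ 10 (mod 30), not 20.

Forward direction. Suppose N ≡ 20 (mod 30). Write N = 30j + 20. Then (30j + 20)² = 900j² + 1200j + 400 = 30(30j² + 40j + 13) + 10, so N² ≡ 10 (mod 30).

Only the forward direction holds.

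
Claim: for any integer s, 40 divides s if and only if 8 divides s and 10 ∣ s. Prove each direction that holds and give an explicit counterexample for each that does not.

Both directions hold; the statement is true.

[⇒] If 40 ∣ s, write s = 40q. Since 40 = 5·8, s = 8·(5q), so 8 ∣ s; and since 40 = 4·10, s = 10·(4q), so 10 ∣ s.

[⇐] Suppose 8 ∣ s and 10 ∣ s. Any common multiple of 8 and 10 is a multiple of their lcm; here lcm(8, 10) = 8·10/gcd(8, 10) = 80/2 = 40, so 40 ∣ s.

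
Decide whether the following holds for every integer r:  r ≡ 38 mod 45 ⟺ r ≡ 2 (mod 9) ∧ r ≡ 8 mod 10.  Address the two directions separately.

Forward direction. This fails: r = 83 gives 83 ≡ 38 (mod 45) but 83 ≡ 3 (mod 10), so the conjunction on the right does not hold.

Converse. If r ≡ 2 (mod 9) and r ≡ 8 (mod 10), then by the Chinese remainder theorem r ≡ 38 (mod 90). Since 38 ≡ 38 (mod 45) and 45 ∣ 90, we get r ≡ 38 (mod 45).

Only the converse holds.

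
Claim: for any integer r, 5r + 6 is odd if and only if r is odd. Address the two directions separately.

Both directions hold.

Converse. Suppose r is odd; write r = 2j + 1. Then 5r + 6 = 5·(2j + 1) + 6 = 2·5j + 11, which is odd.

Forward direction. Suppose 5r + 6 is odd. Since 5 is odd, 5r and r have the same parity, so 5r + 6 ≡ r + 6 (mod 2). As 6 is even, 5r + 6 is odd exactly when r is odd. Thus r is odd.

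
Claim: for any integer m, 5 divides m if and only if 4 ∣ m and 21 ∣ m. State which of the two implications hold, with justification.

Forward direction. This fails: take m = 5. Certainly 5 ∣ 5, but 4 ∤ 5.

Converse. This fails: take m = 84. Both 4 ∣ 84 and 21 ∣ 84, yet 84 is not a multiple of 5 (since 84 = 16·5 + 4), so 5 ∤ 84.

Neither implication holds.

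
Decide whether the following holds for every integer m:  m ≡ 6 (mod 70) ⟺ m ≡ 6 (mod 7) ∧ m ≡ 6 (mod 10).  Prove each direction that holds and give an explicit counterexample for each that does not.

Equivalent; both directions hold.

(→) Suppose m ≡ 6 (mod 70); write m = 70j + 6. Since 7 ∣ 70, reducing mod 7 gives m ≡ 6 (mod 7); since 10 ∣ 70, reducing mod 10 gives m ≡ 6 (mod 10).

(←) Conversely, if m ≡ 6 (mod 7) and m ≡ 6 (mod 10), then by the Chinese remainder theorem m ≡ 6 (mod 70). This is exactly m ≡ 6 (mod 70).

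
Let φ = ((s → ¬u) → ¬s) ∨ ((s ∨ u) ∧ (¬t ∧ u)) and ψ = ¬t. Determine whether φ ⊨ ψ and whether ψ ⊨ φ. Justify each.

(⟹) This fails. Under t = T, u = F, s = F, the left side is true but the right side is false.

(⟸) This fails. Under t = F, u = F, s = T, the left side is false but the right side is true.

Both directions fail.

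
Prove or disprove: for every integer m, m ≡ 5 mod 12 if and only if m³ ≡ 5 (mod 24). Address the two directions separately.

Only the reverse direction holds.

(⇐) The residues r modulo 24 with r³ ≡ 5 (mod 24) are exactly {5}, and each is ≡ 5 (mod 12).

(⇒) This fails: take m = 17. Then 17 ≡ 5 (mod 12), but 17³ = 4913 ≡ 17 (mod 24), not 5.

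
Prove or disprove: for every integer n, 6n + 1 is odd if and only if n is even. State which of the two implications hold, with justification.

(⇒) fails; (⇐) holds.

(⇒) This fails: take n = 5. Then 6n + 1 = 31, which is odd, yet n = 5 is odd, not even.

(⇐) Suppose n is even. Since 6 is even, 6n is even for every n, so 6n + 1 has the same parity as 1, which is odd. Hence 6n + 1 is odd.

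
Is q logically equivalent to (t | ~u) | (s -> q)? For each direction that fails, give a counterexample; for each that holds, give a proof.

Not equivalent: only (⇒) holds.

(⟹) Assume the antecedent. If q is true, (t | ~u) | (s -> q) reduces to true regardless of the other variables. If q is false, the antecedent cannot hold. Either way (t | ~u) | (s -> q) holds.

(⟸) This fails. Under t = F, q = F, u = F, s = F, the left side is false but the right side is true.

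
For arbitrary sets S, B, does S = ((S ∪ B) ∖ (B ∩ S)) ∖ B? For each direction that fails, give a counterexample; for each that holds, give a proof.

Only the reverse inclusion holds.

(⊆) This inclusion fails. Take S = {1}, B = {1}; then 1 ∈ S but 1 ∉ ((S ∪ B) ∖ (B ∩ S)) ∖ B.

(⊇) Let x ∈ ((S ∪ B) ∖ (B ∩ S)) ∖ B. Then x ∈ S and x ∉ B, from which x ∈ S.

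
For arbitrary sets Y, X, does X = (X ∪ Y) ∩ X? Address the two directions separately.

(⊆) Let x ∈ X. Then either x ∈ X and x ∉ Y; or x ∈ Y ∩ X. In each case x ∈ (X ∪ Y) ∩ X, so X ⊆ (X ∪ Y) ∩ X.

(⊇) Let x ∈ (X ∪ Y) ∩ X. Then either x ∈ X and x ∉ Y; or x ∈ Y ∩ X. In each case x ∈ X, so (X ∪ Y) ∩ X ⊆ X.

Both inclusions hold; the sets are equal.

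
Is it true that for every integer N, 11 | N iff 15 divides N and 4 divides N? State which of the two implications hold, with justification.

(→) This fails: take N = 11. Certainly 11 ∣ 11, but 15 ∤ 11.

(←) This fails: take N = 60. Both 15 ∣ 60 and 4 ∣ 60, yet 60 is not a multiple of 11 (since 60 = 5·11 + 5), so 11 ∤ 60.

(⇒) fails and (⇐) fails.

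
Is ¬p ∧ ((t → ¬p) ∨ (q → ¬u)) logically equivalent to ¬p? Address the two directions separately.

The biconditional holds.

[⇒] Assume the antecedent. If p is true, the antecedent cannot hold. If p is false, ¬p reduces to true regardless of the other variables. Either way ¬p holds.

[⇐] Assume the antecedent. If p is true, the antecedent cannot hold. If p is false, ¬p ∧ ((t → ¬p) ∨ (q → ¬u)) reduces to true regardless of the other variables. Either way ¬p ∧ ((t → ¬p) ∨ (q → ¬u)) holds.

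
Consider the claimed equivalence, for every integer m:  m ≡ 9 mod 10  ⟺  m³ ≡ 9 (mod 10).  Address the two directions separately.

Both directions hold.

(⇒) Suppose m ≡ 9 mod 10. Write m = 10j + 9. Then (10j + 9)³ = 1000j³ + 2700j² + 2430j + 729 = 10(100j³ + 270j² + 243j + 72) + 9, so m³ ≡ 9 (mod 10).

(⇐) Conversely, suppose m³ ≡ 9 (mod 10). The only residue r in {0, …, 9} with r³ ≡ 9 (mod 10) is r = 9, so m ≡ 9 (mod 10).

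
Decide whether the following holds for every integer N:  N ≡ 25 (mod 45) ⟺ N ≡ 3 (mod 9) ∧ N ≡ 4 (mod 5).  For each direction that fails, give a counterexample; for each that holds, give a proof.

(→) This fails: N = 25 gives 25 ≡ 25 (mod 45) but 25 ≡ 7 (mod 9), so the conjunction on the right does not hold.

(←) This fails: N = 39 satisfies both congruences on the right (39 ≡ 3 mod 9 and 39 ≡ 4 mod 5) yet 39 ≡ 39 (mod 45), not 25.

(⇒) fails and (⇐) fails.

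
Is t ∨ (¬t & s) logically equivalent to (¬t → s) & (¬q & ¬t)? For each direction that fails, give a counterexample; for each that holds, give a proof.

Only the reverse direction holds.

[⇒] This fails. Under q = F, t = T, s = F, the left side is true but the right side is false.

[⇐] Assume the antecedent. If q is true, the antecedent cannot hold. If q is false, the antecedent forces (q = F, t = F, s = T), and t ∨ (¬t & s) holds there. Either way t ∨ (¬t & s) holds.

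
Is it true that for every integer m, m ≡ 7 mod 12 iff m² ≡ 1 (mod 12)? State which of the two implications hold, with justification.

(←) This fails: take m = 1. Then 1² = 1 ≡ 1 (mod 12), yet 1 ≡ 1 (mod 12), not 7.

(→) Suppose m ≡ 7 mod 12. Write m = 12j + 7. Then (12j + 7)² = 144j² + 168j + 49 = 12(12j² + 14j + 4) + 1, so m² ≡ 1 (mod 12).

Not equivalent: only (⇒) holds.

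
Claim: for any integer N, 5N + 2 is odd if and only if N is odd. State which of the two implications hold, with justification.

(⇐) Suppose N is odd; write N = 2j + 1. Then 5N + 2 = 5·(2j + 1) + 2 = 2·5j + 7, which is odd.

(⇒) Suppose 5N + 2 is odd. Since 5 is odd, 5N and N have the same parity, so 5N + 2 ≡ N + 2 (mod 2). As 2 is even, 5N + 2 is odd exactly when N is odd. Thus N is odd.

The biconditional holds.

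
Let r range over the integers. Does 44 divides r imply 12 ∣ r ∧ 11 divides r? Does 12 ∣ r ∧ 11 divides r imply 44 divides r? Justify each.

Only the converse holds.

(←) Suppose 12 ∣ r and 11 ∣ r. Any common multiple of 12 and 11 is a multiple of their lcm; here gcd(12, 11) = 1, so lcm(12, 11) = 12·11 = 132, so 132 ∣ r. Since 44 ∣ 132, it follows that 44 ∣ r.

(→) This fails: take r = 44. Certainly 44 ∣ 44, but 12 ∤ 44.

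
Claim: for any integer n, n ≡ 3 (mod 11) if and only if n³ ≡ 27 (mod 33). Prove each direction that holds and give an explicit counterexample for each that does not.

Only the reverse direction holds.

Forward direction. This fails: take n = 14. Then 14 ≡ 3 (mod 11), but 14³ = 2744 ≡ 5 (mod 33), not 27.

Converse. The residues r modulo 33 with r³ ≡ 27 (mod 33) are exactly {3}, and each is ≡ 3 (mod 11).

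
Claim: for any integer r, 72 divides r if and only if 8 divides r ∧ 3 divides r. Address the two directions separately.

Not equivalent: only (⇒) holds.

(→) If 72 ∣ r, write r = 72q. Since 72 = 9·8, r = 8·(9q), so 8 ∣ r; and since 72 = 24·3, r = 3·(24q), so 3 ∣ r.

(←) This fails: take r = 24. Both 8 ∣ 24 and 3 ∣ 24, yet 24 is not a multiple of 72 (since 24 = 0·72 + 24), so 72 ∤ 24.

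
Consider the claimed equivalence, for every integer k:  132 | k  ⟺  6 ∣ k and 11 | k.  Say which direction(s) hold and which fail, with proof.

(←) This fails: take k = 66. Both 6 ∣ 66 and 11 ∣ 66, yet 66 is not a multiple of 132 (since 66 = 0·132 + 66), so 132 ∤ 66.

(→) If 132 ∣ k, write k = 132q. Since 132 = 22·6, k = 6·(22q), so 6 ∣ k; and since 132 = 12·11, k = 11·(12q), so 11 ∣ k.

Only the forward direction holds.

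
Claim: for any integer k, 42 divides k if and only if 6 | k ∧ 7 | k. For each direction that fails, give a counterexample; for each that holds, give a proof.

(⟹) If 42 ∣ k, write k = 42q. Since 42 = 7·6, k = 6·(7q), so 6 ∣ k; and since 42 = 6·7, k = 7·(6q), so 7 ∣ k.

(⟸) Suppose 6 ∣ k and 7 ∣ k. Any common multiple of 6 and 7 is a multiple of their lcm; here gcd(6, 7) = 1, so lcm(6, 7) = 6·7 = 42, so 42 ∣ k.

The biconditional holds.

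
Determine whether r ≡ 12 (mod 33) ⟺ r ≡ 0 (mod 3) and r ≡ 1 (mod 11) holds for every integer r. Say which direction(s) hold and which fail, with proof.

[⇒] Suppose r ≡ 12 (mod 33); write r = 33j + 12. Since 3 ∣ 33, reducing mod 3 gives r ≡ 12 ≡ 0 (mod 3); since 11 ∣ 33, reducing mod 11 gives r ≡ 12 ≡ 1 (mod 11).

[⇐] Conversely, if r ≡ 0 (mod 3) and r ≡ 1 (mod 11), then by the Chinese remainder theorem r ≡ 12 (mod 33). This is exactly r ≡ 12 (mod 33).

Equivalent; both directions hold.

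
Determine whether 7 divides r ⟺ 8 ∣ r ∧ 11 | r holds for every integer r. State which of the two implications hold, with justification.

(⟹) This fails: take r = 7. Certainly 7 ∣ 7, but 8 ∤ 7.

(⟸) This fails: take r = 88. Both 8 ∣ 88 and 11 ∣ 88, yet 88 is not a multiple of 7 (since 88 = 12·7 + 4), so 7 ∤ 88.

Neither implication holds.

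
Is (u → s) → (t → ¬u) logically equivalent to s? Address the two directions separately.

Forward direction. This fails. Under t = F, s = F, u = F, the left side is true but the right side is false.

Converse. This fails. Under t = T, s = T, u = T, the left side is false but the right side is true.

(⇒) fails and (⇐) fails.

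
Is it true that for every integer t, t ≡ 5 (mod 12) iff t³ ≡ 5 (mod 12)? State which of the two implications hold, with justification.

(→) Suppose t ≡ 5 (mod 12). Write t = 12j + 5. Then (12j + 5)³ = 1728j³ + 2160j² + 900j + 125 = 12(144j³ + 180j² + 75j + 10) + 5, so t³ ≡ 5 (mod 12).

(←) Conversely, suppose t³ ≡ 5 (mod 12). The only residue r in {0, …, 11} with r³ ≡ 5 (mod 12) is r = 5, so t ≡ 5 (mod 12).

The biconditional holds.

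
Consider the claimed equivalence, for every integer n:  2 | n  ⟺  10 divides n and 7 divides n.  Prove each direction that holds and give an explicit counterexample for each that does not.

Converse. Suppose 10 ∣ n and 7 ∣ n. Any common multiple of 10 and 7 is a multiple of their lcm; here gcd(10, 7) = 1, so lcm(10, 7) = 10·7 = 70, so 70 ∣ n. Since 2 ∣ 70, it follows that 2 ∣ n.

Forward direction. This fails: take n = 2. Certainly 2 ∣ 2, but 10 ∤ 2.

The forward direction fails; the converse holds.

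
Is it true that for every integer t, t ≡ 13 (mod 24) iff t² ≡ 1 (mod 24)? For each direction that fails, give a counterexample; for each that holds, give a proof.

(⟸) This fails: take t = 1. Then 1² = 1 ≡ 1 (mod 24), yet 1 ≡ 1 (mod 24), not 13.

(⟹) Suppose t ≡ 13 (mod 24). Write t = 24j + 13. Then (24j + 13)² = 576j² + 624j + 169 = 24(24j² + 26j + 7) + 1, so t² ≡ 1 (mod 24).

(⇒) holds; (⇐) fails.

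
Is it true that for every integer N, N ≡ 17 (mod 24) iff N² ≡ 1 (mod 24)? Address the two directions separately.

(⟹) Suppose N ≡ 17 (mod 24). Write N = 24j + 17. Then (24j + 17)² = 576j² + 816j + 289 = 24(24j² + 34j + 12) + 1, so N² ≡ 1 (mod 24).

(⟸) This fails: take N = 1. Then 1² = 1 ≡ 1 (mod 24), yet 1 ≡ 1 (mod 24), not 17.

Not equivalent: only (⇒) holds.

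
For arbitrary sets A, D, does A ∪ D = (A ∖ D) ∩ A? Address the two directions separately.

(⊇) Let x ∈ (A ∖ D) ∩ A. Then x ∈ A and x ∉ D, from which x ∈ A ∪ D.

(⊆) This inclusion fails. Take A = ∅, D = {1}; then 1 ∈ A ∪ D but 1 ∉ (A ∖ D) ∩ A.

(⊆) fails; (⊇) holds.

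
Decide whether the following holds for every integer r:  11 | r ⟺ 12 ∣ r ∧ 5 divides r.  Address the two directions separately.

Neither direction holds.

(→) This fails: take r = 11. Certainly 11 ∣ 11, but 12 ∤ 11.

(←) This fails: take r = 60. Both 12 ∣ 60 and 5 ∣ 60, yet 60 is not a multiple of 11 (since 60 = 5·11 + 5), so 11 ∤ 60.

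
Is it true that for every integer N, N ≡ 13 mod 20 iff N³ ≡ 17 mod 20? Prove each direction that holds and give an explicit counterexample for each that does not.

Equivalent; both directions hold.

(⟹) Suppose N ≡ 13 mod 20. Write N = 20j + 13. Then (20j + 13)³ = 8000j³ + 15600j² + 10140j + 2197 = 20(400j³ + 780j² + 507j + 109) + 17, so N³ ≡ 17 (mod 20).

(⟸) Conversely, suppose N³ ≡ 17 (mod 20). The only residue r in {0, …, 19} with r³ ≡ 17 (mod 20) is r = 13, so N ≡ 13 (mod 20).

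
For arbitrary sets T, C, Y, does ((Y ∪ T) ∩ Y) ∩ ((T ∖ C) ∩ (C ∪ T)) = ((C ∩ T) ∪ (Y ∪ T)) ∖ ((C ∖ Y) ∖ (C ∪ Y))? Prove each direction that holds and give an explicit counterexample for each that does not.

(⟹) Let x ∈ ((Y ∪ T) ∩ Y) ∩ ((T ∖ C) ∩ (C ∪ T)). Then x ∈ T ∩ Y and x ∉ C, from which x ∈ ((C ∩ T) ∪ (Y ∪ T)) ∖ ((C ∖ Y) ∖ (C ∪ Y)).

(⟸) This inclusion fails. Take T = {1}, C = ∅, Y = ∅; then 1 ∈ ((C ∩ T) ∪ (Y ∪ T)) ∖ ((C ∖ Y) ∖ (C ∪ Y)) but 1 ∉ ((Y ∪ T) ∩ Y) ∩ ((T ∖ C) ∩ (C ∪ T)).

(⊆) holds; (⊇) fails.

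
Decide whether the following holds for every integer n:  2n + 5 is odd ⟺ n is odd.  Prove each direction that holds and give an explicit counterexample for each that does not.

Only the converse holds.

(⇒) This fails: take n = 0. Then 2n + 5 = 5, which is odd, yet n = 0 is even, not odd.

(⇐) Suppose n is odd. Since 2 is even, 2n is even for every n, so 2n + 5 has the same parity as 5, which is odd. Hence 2n + 5 is odd.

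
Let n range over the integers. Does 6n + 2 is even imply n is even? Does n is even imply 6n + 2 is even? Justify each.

[⇒] This fails: take n = 3. Then 6n + 2 = 20, which is even, yet n = 3 is odd, not even.

[⇐] Suppose n is even. Since 6 is even, 6n is even for every n, so 6n + 2 has the same parity as 2, which is even. Hence 6n + 2 is even.

The forward direction fails; the converse holds.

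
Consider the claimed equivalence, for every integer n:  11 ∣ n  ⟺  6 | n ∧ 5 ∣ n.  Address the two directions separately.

(→) This fails: take n = 11. Certainly 11 ∣ 11, but 6 ∤ 11.

(←) This fails: take n = 30. Both 6 ∣ 30 and 5 ∣ 30, yet 30 is not a multiple of 11 (since 30 = 2·11 + 8), so 11 ∤ 30.

Both directions fail.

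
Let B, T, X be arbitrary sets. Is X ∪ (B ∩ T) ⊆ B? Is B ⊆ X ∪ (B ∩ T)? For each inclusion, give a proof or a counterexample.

(⊆) fails and (⊇) fails.

Forward inclusion. This inclusion fails. Take B = ∅, T = ∅, X = {1}; then 1 ∈ X ∪ (B ∩ T) but 1 ∉ B.

Reverse inclusion. This inclusion fails. Take B = {1}, T = ∅, X = ∅; then 1 ∈ B but 1 ∉ X ∪ (B ∩ T).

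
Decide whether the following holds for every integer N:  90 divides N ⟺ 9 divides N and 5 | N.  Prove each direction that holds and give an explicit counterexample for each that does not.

Only the forward implication holds.

(⟹) If 90 ∣ N, write N = 90q. Since 90 = 10·9, N = 9·(10q), so 9 ∣ N; and since 90 = 18·5, N = 5·(18q), so 5 ∣ N.

(⟸) This fails: take N = 45. Both 9 ∣ 45 and 5 ∣ 45, yet 45 is not a multiple of 90 (since 45 = 0·90 + 45), so 90 ∤ 45.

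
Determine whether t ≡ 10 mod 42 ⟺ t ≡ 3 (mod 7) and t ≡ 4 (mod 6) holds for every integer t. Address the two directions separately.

(←) If t ≡ 3 (mod 7) and t ≡ 4 (mod 6), then by the Chinese remainder theorem t ≡ 10 (mod 42). This is exactly t ≡ 10 (mod 42).

(→) Suppose t ≡ 10 (mod 42); write t = 42j + 10. Since 7 ∣ 42, reducing mod 7 gives t ≡ 10 ≡ 3 (mod 7); since 6 ∣ 42, reducing mod 6 gives t ≡ 10 ≡ 4 (mod 6).

Both implications hold.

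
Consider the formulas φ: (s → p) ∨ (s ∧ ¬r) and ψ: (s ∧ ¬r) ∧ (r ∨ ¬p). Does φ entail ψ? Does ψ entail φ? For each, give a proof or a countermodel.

Only the converse holds.

(⟹) This fails. Under s = F, p = F, r = F, the left side is true but the right side is false.

(⟸) Assume the antecedent. If s is true, the antecedent forces (s = T, p = F, r = F), and (s → p) ∨ (s ∧ ¬r) holds there. If s is false, the antecedent cannot hold. Either way (s → p) ∨ (s ∧ ¬r) holds.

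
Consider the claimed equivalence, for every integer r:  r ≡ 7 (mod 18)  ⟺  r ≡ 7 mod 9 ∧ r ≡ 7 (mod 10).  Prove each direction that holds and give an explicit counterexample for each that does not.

Not equivalent: only (⇐) holds.

[⇒] This fails: r = 43 gives 43 ≡ 7 (mod 18) but 43 ≡ 3 (mod 10), so the conjunction on the right does not hold.

[⇐] Conversely, if r ≡ 7 (mod 9) and r ≡ 7 (mod 10), then by the Chinese remainder theorem r ≡ 7 (mod 90). Since 7 ≡ 7 (mod 18) and 18 ∣ 90, we get r ≡ 7 (mod 18).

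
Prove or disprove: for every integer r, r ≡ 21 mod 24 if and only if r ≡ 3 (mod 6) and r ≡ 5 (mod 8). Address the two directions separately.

[⇐] If r ≡ 3 (mod 6) and r ≡ 5 (mod 8), then by the Chinese remainder theorem r ≡ 21 (mod 24). This is exactly r ≡ 21 (mod 24).

[⇒] Suppose r ≡ 21 (mod 24); write r = 24j + 21. Since 6 ∣ 24, reducing mod 6 gives r ≡ 21 ≡ 3 (mod 6); since 8 ∣ 24, reducing mod 8 gives r ≡ 21 ≡ 5 (mod 8).

The biconditional holds.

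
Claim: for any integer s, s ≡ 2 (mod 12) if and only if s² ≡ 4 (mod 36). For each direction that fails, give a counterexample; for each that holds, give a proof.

(⇒) This fails: take s = 14. Then 14 ≡ 2 (mod 12), but 14² = 196 ≡ 16 (mod 36), not 4.

(⇐) This fails: take s = 16. Then 16² = 256 ≡ 4 (mod 36), yet 16 ≡ 4 (mod 12), not 2.

(⇒) fails and (⇐) fails.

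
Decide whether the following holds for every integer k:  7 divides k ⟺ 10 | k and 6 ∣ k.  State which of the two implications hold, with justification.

(⟹) This fails: take k = 7. Certainly 7 ∣ 7, but 10 ∤ 7.

(⟸) This fails: take k = 30. Both 10 ∣ 30 and 6 ∣ 30, yet 30 is not a multiple of 7 (since 30 = 4·7 + 2), so 7 ∤ 30.

Both directions fail.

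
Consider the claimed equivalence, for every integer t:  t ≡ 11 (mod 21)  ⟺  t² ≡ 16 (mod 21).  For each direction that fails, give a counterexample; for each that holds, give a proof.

(⇒) holds; (⇐) fails.

Forward direction. Suppose t ≡ 11 (mod 21). Write t = 21j + 11. Then (21j + 11)² = 441j² + 462j + 121 = 21(21j² + 22j + 5) + 16, so t² ≡ 16 (mod 21).

Converse. This fails: take t = 4. Then 4² = 16 ≡ 16 (mod 21), yet 4 ≡ 4 (mod 21), not 11.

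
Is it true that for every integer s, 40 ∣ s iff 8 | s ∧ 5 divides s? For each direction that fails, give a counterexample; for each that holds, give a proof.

(⟸) Suppose 8 ∣ s and 5 ∣ s. Any common multiple of 8 and 5 is a multiple of their lcm; here gcd(8, 5) = 1, so lcm(8, 5) = 8·5 = 40, so 40 ∣ s.

(⟹) If 40 ∣ s, write s = 40q. Since 40 = 5·8, s = 8·(5q), so 8 ∣ s; and since 40 = 8·5, s = 5·(8q), so 5 ∣ s.

The biconditional holds.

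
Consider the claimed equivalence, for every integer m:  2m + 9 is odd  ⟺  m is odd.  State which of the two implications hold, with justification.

Forward direction. This fails: take m = 6. Then 2m + 9 = 21, which is odd, yet m = 6 is even, not odd.

Converse. Suppose m is odd. Since 2 is even, 2m is even for every m, so 2m + 9 has the same parity as 9, which is odd. Hence 2m + 9 is odd.

The forward direction fails; the converse holds.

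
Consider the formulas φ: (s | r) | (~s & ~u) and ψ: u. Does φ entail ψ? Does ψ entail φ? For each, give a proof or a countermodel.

Neither direction holds.

Forward direction. This fails. Under u = F, s = F, r = F, the left side is true but the right side is false.

Converse. This fails. Under u = T, s = F, r = F, the left side is false but the right side is true.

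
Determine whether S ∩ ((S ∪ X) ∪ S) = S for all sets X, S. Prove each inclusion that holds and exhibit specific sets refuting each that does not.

Both inclusions hold.

Reverse inclusion. Let x ∈ S. Then either x ∈ S and x ∉ X; or x ∈ X ∩ S. In each case x ∈ S ∩ ((S ∪ X) ∪ S), so S ⊆ S ∩ ((S ∪ X) ∪ S).

Forward inclusion. Let x ∈ S ∩ ((S ∪ X) ∪ S). Then either x ∈ S and x ∉ X; or x ∈ X ∩ S. In each case x ∈ S, so S ∩ ((S ∪ X) ∪ S) ⊆ S.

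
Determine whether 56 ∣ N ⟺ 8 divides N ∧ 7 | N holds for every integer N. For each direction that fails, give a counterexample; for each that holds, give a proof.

The biconditional holds.

(→) If 56 ∣ N, write N = 56q. Since 56 = 7·8, N = 8·(7q), so 8 ∣ N; and since 56 = 8·7, N = 7·(8q), so 7 ∣ N.

(←) Suppose 8 ∣ N and 7 ∣ N. Any common multiple of 8 and 7 is a multiple of their lcm; here gcd(8, 7) = 1, so lcm(8, 7) = 8·7 = 56, so 56 ∣ N.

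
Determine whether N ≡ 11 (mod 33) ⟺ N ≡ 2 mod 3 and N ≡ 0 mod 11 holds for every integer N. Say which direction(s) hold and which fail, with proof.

Equivalent; both directions hold.

(→) Suppose N ≡ 11 (mod 33); write N = 33j + 11. Since 3 ∣ 33, reducing mod 3 gives N ≡ 11 ≡ 2 (mod 3); since 11 ∣ 33, reducing mod 11 gives N ≡ 11 ≡ 0 (mod 11).

(←) Conversely, if N ≡ 2 (mod 3) and N ≡ 0 (mod 11), then by the Chinese remainder theorem N ≡ 11 (mod 33). This is exactly N ≡ 11 (mod 33).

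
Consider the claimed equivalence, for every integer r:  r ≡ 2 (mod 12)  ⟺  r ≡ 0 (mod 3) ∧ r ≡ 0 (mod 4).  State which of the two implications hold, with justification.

[⇒] This fails: r = 2 gives 2 ≡ 2 (mod 12) but 2 ≡ 2 (mod 3), so the conjunction on the right does not hold.

[⇐] This fails: r = 0 satisfies both congruences on the right (0 ≡ 0 mod 3 and 0 ≡ 0 mod 4) yet 0 ≡ 0 (mod 12), not 2.

Neither direction holds.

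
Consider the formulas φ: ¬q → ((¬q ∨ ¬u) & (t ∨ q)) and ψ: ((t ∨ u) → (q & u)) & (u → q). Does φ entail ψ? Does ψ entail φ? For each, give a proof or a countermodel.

Both directions fail.

(⟹) This fails. Under q = F, t = T, u = F, the left side is true but the right side is false.

(⟸) This fails. Under q = F, t = F, u = F, the left side is false but the right side is true.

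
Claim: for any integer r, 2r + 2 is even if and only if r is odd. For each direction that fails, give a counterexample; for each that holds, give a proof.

Only the reverse direction holds.

(→) This fails: take r = 0. Then 2r + 2 = 2, which is even, yet r = 0 is even, not odd.

(←) Suppose r is odd. Since 2 is even, 2r is even for every r, so 2r + 2 has the same parity as 2, which is even. Hence 2r + 2 is even.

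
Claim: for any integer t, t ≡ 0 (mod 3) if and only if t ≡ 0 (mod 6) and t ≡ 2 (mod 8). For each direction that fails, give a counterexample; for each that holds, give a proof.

Only the reverse direction holds.

Forward direction. This fails: t = 0 gives 0 ≡ 0 (mod 3) but 0 ≡ 0 (mod 8), so the conjunction on the right does not hold.

Converse. If t ≡ 0 (mod 6) and t ≡ 2 (mod 8), then by the Chinese remainder theorem t ≡ 18 (mod 24). Since 18 ≡ 0 (mod 3) and 3 ∣ 24, we get t ≡ 0 (mod 3).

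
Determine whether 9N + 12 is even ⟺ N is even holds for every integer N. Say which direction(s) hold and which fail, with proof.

Both directions hold.

(⟹) Suppose 9N + 12 is even. Since 9 is odd, 9N and N have the same parity, so 9N + 12 ≡ N + 12 (mod 2). As 12 is even, 9N + 12 is even exactly when N is even. Thus N is even.

(⟸) Conversely, suppose N is even; write N = 2j. Then 9N + 12 = 9·(2j) + 12 = 2·9j + 12, which is even.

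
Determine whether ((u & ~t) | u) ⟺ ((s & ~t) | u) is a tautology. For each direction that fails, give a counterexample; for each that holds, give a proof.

[⇒] Assume the antecedent. If u is true, (s & ~t) | u reduces to true regardless of the other variables. If u is false, the antecedent cannot hold. Either way (s & ~t) | u holds.

[⇐] This fails. Under u = F, s = T, t = F, the left side is false but the right side is true.

Only the forward implication holds.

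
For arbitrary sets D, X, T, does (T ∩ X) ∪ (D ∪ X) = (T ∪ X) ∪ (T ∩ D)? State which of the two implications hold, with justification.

Forward inclusion. This inclusion fails. Take D = {1}, X = ∅, T = ∅; then 1 ∈ (T ∩ X) ∪ (D ∪ X) but 1 ∉ (T ∪ X) ∪ (T ∩ D).

Reverse inclusion. This inclusion fails. Take D = ∅, X = ∅, T = {1}; then 1 ∈ (T ∪ X) ∪ (T ∩ D) but 1 ∉ (T ∩ X) ∪ (D ∪ X).

Both inclusions fail.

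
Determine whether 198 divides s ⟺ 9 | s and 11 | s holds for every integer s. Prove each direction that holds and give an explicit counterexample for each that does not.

(→) If 198 ∣ s, write s = 198q. Since 198 = 22·9, s = 9·(22q), so 9 ∣ s; and since 198 = 18·11, s = 11·(18q), so 11 ∣ s.

(←) This fails: take s = 99. Both 9 ∣ 99 and 11 ∣ 99, yet 99 is not a multiple of 198 (since 99 = 0·198 + 99), so 198 ∤ 99.

Not equivalent: only (⇒) holds.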